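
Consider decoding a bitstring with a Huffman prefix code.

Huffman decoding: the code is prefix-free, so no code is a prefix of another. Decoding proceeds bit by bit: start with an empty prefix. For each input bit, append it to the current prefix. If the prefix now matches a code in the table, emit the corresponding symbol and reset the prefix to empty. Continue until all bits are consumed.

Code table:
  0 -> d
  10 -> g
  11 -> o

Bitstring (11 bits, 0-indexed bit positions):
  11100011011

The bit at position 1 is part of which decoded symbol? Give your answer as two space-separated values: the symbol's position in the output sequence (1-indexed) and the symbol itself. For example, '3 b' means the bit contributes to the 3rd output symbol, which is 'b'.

Answer: 1 o

Derivation:
Bit 0: prefix='1' (no match yet)
Bit 1: prefix='11' -> emit 'o', reset
Bit 2: prefix='1' (no match yet)
Bit 3: prefix='10' -> emit 'g', reset
Bit 4: prefix='0' -> emit 'd', reset
Bit 5: prefix='0' -> emit 'd', reset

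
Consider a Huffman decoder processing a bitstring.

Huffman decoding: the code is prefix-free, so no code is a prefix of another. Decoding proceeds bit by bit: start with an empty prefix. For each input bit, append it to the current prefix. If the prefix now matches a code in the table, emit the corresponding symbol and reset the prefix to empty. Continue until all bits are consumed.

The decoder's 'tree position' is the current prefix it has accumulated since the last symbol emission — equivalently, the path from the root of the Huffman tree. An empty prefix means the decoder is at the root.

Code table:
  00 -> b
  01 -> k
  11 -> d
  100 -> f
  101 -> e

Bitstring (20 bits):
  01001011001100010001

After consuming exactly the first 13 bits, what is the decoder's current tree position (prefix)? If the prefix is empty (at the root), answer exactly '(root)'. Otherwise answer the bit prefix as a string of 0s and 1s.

Bit 0: prefix='0' (no match yet)
Bit 1: prefix='01' -> emit 'k', reset
Bit 2: prefix='0' (no match yet)
Bit 3: prefix='00' -> emit 'b', reset
Bit 4: prefix='1' (no match yet)
Bit 5: prefix='10' (no match yet)
Bit 6: prefix='101' -> emit 'e', reset
Bit 7: prefix='1' (no match yet)
Bit 8: prefix='10' (no match yet)
Bit 9: prefix='100' -> emit 'f', reset
Bit 10: prefix='1' (no match yet)
Bit 11: prefix='11' -> emit 'd', reset
Bit 12: prefix='0' (no match yet)

Answer: 0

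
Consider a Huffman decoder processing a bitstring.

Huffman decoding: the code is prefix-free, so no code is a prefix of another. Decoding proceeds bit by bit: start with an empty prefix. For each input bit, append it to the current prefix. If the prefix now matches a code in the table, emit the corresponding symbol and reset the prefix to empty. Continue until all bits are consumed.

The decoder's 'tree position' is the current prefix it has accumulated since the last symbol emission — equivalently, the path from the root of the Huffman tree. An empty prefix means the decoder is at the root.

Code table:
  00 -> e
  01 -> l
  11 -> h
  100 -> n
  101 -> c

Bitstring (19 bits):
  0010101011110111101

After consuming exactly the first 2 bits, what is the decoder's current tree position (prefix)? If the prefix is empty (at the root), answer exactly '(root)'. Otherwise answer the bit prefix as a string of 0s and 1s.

Bit 0: prefix='0' (no match yet)
Bit 1: prefix='00' -> emit 'e', reset

Answer: (root)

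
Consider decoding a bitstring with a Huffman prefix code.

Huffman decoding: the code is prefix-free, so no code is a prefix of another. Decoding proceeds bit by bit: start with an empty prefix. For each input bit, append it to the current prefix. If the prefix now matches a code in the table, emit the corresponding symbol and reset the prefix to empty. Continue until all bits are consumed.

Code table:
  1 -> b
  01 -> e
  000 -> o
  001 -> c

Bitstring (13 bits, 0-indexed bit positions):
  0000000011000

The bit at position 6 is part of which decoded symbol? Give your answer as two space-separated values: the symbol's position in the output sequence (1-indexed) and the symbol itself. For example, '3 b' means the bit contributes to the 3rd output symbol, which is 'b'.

Answer: 3 c

Derivation:
Bit 0: prefix='0' (no match yet)
Bit 1: prefix='00' (no match yet)
Bit 2: prefix='000' -> emit 'o', reset
Bit 3: prefix='0' (no match yet)
Bit 4: prefix='00' (no match yet)
Bit 5: prefix='000' -> emit 'o', reset
Bit 6: prefix='0' (no match yet)
Bit 7: prefix='00' (no match yet)
Bit 8: prefix='001' -> emit 'c', reset
Bit 9: prefix='1' -> emit 'b', reset
Bit 10: prefix='0' (no match yet)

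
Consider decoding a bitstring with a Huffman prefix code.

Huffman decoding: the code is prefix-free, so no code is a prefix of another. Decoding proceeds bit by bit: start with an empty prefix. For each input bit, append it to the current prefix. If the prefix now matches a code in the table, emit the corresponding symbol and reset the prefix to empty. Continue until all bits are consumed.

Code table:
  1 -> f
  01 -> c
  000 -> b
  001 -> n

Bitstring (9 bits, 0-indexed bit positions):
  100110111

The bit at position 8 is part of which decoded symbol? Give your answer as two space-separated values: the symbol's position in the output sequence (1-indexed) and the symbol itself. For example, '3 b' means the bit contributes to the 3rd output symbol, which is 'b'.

Answer: 6 f

Derivation:
Bit 0: prefix='1' -> emit 'f', reset
Bit 1: prefix='0' (no match yet)
Bit 2: prefix='00' (no match yet)
Bit 3: prefix='001' -> emit 'n', reset
Bit 4: prefix='1' -> emit 'f', reset
Bit 5: prefix='0' (no match yet)
Bit 6: prefix='01' -> emit 'c', reset
Bit 7: prefix='1' -> emit 'f', reset
Bit 8: prefix='1' -> emit 'f', reset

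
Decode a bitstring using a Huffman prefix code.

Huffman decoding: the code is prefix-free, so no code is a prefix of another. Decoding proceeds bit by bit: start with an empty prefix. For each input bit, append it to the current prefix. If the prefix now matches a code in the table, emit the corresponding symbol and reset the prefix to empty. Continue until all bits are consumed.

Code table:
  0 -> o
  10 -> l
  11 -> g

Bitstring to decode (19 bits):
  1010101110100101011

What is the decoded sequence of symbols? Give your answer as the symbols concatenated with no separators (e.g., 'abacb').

Answer: lllgllollg

Derivation:
Bit 0: prefix='1' (no match yet)
Bit 1: prefix='10' -> emit 'l', reset
Bit 2: prefix='1' (no match yet)
Bit 3: prefix='10' -> emit 'l', reset
Bit 4: prefix='1' (no match yet)
Bit 5: prefix='10' -> emit 'l', reset
Bit 6: prefix='1' (no match yet)
Bit 7: prefix='11' -> emit 'g', reset
Bit 8: prefix='1' (no match yet)
Bit 9: prefix='10' -> emit 'l', reset
Bit 10: prefix='1' (no match yet)
Bit 11: prefix='10' -> emit 'l', reset
Bit 12: prefix='0' -> emit 'o', reset
Bit 13: prefix='1' (no match yet)
Bit 14: prefix='10' -> emit 'l', reset
Bit 15: prefix='1' (no match yet)
Bit 16: prefix='10' -> emit 'l', reset
Bit 17: prefix='1' (no match yet)
Bit 18: prefix='11' -> emit 'g', reset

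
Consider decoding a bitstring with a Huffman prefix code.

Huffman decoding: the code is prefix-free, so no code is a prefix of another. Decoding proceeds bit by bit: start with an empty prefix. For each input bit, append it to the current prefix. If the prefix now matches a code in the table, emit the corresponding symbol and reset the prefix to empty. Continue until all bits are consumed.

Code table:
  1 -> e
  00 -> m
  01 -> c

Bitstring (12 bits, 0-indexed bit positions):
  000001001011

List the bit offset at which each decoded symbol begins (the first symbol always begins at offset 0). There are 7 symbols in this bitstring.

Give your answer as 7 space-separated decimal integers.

Answer: 0 2 4 6 8 9 11

Derivation:
Bit 0: prefix='0' (no match yet)
Bit 1: prefix='00' -> emit 'm', reset
Bit 2: prefix='0' (no match yet)
Bit 3: prefix='00' -> emit 'm', reset
Bit 4: prefix='0' (no match yet)
Bit 5: prefix='01' -> emit 'c', reset
Bit 6: prefix='0' (no match yet)
Bit 7: prefix='00' -> emit 'm', reset
Bit 8: prefix='1' -> emit 'e', reset
Bit 9: prefix='0' (no match yet)
Bit 10: prefix='01' -> emit 'c', reset
Bit 11: prefix='1' -> emit 'e', reset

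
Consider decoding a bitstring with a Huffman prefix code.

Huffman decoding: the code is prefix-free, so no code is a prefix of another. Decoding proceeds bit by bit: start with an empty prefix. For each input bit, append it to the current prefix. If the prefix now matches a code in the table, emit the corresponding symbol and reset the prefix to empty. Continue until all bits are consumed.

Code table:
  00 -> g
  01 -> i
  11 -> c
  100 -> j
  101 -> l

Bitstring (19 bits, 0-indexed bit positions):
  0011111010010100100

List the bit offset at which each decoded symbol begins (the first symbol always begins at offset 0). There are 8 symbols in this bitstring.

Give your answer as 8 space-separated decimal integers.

Bit 0: prefix='0' (no match yet)
Bit 1: prefix='00' -> emit 'g', reset
Bit 2: prefix='1' (no match yet)
Bit 3: prefix='11' -> emit 'c', reset
Bit 4: prefix='1' (no match yet)
Bit 5: prefix='11' -> emit 'c', reset
Bit 6: prefix='1' (no match yet)
Bit 7: prefix='10' (no match yet)
Bit 8: prefix='101' -> emit 'l', reset
Bit 9: prefix='0' (no match yet)
Bit 10: prefix='00' -> emit 'g', reset
Bit 11: prefix='1' (no match yet)
Bit 12: prefix='10' (no match yet)
Bit 13: prefix='101' -> emit 'l', reset
Bit 14: prefix='0' (no match yet)
Bit 15: prefix='00' -> emit 'g', reset
Bit 16: prefix='1' (no match yet)
Bit 17: prefix='10' (no match yet)
Bit 18: prefix='100' -> emit 'j', reset

Answer: 0 2 4 6 9 11 14 16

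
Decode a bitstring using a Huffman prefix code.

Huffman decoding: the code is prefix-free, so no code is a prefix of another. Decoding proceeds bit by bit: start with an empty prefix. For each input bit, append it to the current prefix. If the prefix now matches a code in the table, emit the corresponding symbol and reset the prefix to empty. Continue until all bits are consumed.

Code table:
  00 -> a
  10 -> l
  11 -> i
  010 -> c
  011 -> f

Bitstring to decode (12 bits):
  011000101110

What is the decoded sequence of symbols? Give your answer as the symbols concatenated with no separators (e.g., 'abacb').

Bit 0: prefix='0' (no match yet)
Bit 1: prefix='01' (no match yet)
Bit 2: prefix='011' -> emit 'f', reset
Bit 3: prefix='0' (no match yet)
Bit 4: prefix='00' -> emit 'a', reset
Bit 5: prefix='0' (no match yet)
Bit 6: prefix='01' (no match yet)
Bit 7: prefix='010' -> emit 'c', reset
Bit 8: prefix='1' (no match yet)
Bit 9: prefix='11' -> emit 'i', reset
Bit 10: prefix='1' (no match yet)
Bit 11: prefix='10' -> emit 'l', reset

Answer: facil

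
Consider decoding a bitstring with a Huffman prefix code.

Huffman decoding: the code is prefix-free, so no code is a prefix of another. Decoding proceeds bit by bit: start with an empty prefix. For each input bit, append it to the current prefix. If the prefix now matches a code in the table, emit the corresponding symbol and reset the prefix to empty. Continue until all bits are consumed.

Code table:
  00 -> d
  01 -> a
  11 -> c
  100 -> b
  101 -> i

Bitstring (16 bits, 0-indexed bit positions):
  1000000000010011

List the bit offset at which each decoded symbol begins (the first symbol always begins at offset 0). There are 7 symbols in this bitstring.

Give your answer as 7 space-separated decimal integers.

Answer: 0 3 5 7 9 11 14

Derivation:
Bit 0: prefix='1' (no match yet)
Bit 1: prefix='10' (no match yet)
Bit 2: prefix='100' -> emit 'b', reset
Bit 3: prefix='0' (no match yet)
Bit 4: prefix='00' -> emit 'd', reset
Bit 5: prefix='0' (no match yet)
Bit 6: prefix='00' -> emit 'd', reset
Bit 7: prefix='0' (no match yet)
Bit 8: prefix='00' -> emit 'd', reset
Bit 9: prefix='0' (no match yet)
Bit 10: prefix='00' -> emit 'd', reset
Bit 11: prefix='1' (no match yet)
Bit 12: prefix='10' (no match yet)
Bit 13: prefix='100' -> emit 'b', reset
Bit 14: prefix='1' (no match yet)
Bit 15: prefix='11' -> emit 'c', reset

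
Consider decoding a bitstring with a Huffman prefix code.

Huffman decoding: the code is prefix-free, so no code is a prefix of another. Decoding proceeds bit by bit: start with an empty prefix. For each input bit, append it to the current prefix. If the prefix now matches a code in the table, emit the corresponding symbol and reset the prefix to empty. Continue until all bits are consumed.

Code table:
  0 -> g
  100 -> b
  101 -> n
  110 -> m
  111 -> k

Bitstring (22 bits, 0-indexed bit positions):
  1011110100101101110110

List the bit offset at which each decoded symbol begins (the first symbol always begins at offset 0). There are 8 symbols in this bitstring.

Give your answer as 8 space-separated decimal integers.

Bit 0: prefix='1' (no match yet)
Bit 1: prefix='10' (no match yet)
Bit 2: prefix='101' -> emit 'n', reset
Bit 3: prefix='1' (no match yet)
Bit 4: prefix='11' (no match yet)
Bit 5: prefix='111' -> emit 'k', reset
Bit 6: prefix='0' -> emit 'g', reset
Bit 7: prefix='1' (no match yet)
Bit 8: prefix='10' (no match yet)
Bit 9: prefix='100' -> emit 'b', reset
Bit 10: prefix='1' (no match yet)
Bit 11: prefix='10' (no match yet)
Bit 12: prefix='101' -> emit 'n', reset
Bit 13: prefix='1' (no match yet)
Bit 14: prefix='10' (no match yet)
Bit 15: prefix='101' -> emit 'n', reset
Bit 16: prefix='1' (no match yet)
Bit 17: prefix='11' (no match yet)
Bit 18: prefix='110' -> emit 'm', reset
Bit 19: prefix='1' (no match yet)
Bit 20: prefix='11' (no match yet)
Bit 21: prefix='110' -> emit 'm', reset

Answer: 0 3 6 7 10 13 16 19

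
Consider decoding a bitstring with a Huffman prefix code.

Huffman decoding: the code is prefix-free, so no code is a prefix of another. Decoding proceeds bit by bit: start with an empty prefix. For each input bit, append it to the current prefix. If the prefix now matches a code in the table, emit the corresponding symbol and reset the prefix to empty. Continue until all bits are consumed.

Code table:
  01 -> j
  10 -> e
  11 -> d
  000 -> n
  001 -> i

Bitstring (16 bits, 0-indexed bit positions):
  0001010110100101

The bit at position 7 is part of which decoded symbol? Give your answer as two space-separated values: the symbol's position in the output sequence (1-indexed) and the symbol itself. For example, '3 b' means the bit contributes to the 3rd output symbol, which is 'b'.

Answer: 4 d

Derivation:
Bit 0: prefix='0' (no match yet)
Bit 1: prefix='00' (no match yet)
Bit 2: prefix='000' -> emit 'n', reset
Bit 3: prefix='1' (no match yet)
Bit 4: prefix='10' -> emit 'e', reset
Bit 5: prefix='1' (no match yet)
Bit 6: prefix='10' -> emit 'e', reset
Bit 7: prefix='1' (no match yet)
Bit 8: prefix='11' -> emit 'd', reset
Bit 9: prefix='0' (no match yet)
Bit 10: prefix='01' -> emit 'j', reset
Bit 11: prefix='0' (no match yet)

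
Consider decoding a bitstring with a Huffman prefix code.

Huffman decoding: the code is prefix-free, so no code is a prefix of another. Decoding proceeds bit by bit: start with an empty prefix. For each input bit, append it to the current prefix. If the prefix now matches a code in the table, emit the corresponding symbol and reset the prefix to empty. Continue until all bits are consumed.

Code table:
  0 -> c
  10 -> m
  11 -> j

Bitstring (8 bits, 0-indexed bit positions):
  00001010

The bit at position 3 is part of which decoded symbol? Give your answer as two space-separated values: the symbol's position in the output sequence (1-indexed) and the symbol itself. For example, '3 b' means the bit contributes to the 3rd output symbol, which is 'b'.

Bit 0: prefix='0' -> emit 'c', reset
Bit 1: prefix='0' -> emit 'c', reset
Bit 2: prefix='0' -> emit 'c', reset
Bit 3: prefix='0' -> emit 'c', reset
Bit 4: prefix='1' (no match yet)
Bit 5: prefix='10' -> emit 'm', reset
Bit 6: prefix='1' (no match yet)
Bit 7: prefix='10' -> emit 'm', reset

Answer: 4 c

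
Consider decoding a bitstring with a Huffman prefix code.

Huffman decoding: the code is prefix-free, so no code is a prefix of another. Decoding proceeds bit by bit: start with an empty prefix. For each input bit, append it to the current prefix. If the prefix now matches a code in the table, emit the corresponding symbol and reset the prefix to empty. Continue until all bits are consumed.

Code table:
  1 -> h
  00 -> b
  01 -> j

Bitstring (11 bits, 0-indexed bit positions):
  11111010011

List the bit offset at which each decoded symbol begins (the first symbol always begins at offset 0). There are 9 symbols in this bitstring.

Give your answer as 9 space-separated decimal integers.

Answer: 0 1 2 3 4 5 7 9 10

Derivation:
Bit 0: prefix='1' -> emit 'h', reset
Bit 1: prefix='1' -> emit 'h', reset
Bit 2: prefix='1' -> emit 'h', reset
Bit 3: prefix='1' -> emit 'h', reset
Bit 4: prefix='1' -> emit 'h', reset
Bit 5: prefix='0' (no match yet)
Bit 6: prefix='01' -> emit 'j', reset
Bit 7: prefix='0' (no match yet)
Bit 8: prefix='00' -> emit 'b', reset
Bit 9: prefix='1' -> emit 'h', reset
Bit 10: prefix='1' -> emit 'h', reset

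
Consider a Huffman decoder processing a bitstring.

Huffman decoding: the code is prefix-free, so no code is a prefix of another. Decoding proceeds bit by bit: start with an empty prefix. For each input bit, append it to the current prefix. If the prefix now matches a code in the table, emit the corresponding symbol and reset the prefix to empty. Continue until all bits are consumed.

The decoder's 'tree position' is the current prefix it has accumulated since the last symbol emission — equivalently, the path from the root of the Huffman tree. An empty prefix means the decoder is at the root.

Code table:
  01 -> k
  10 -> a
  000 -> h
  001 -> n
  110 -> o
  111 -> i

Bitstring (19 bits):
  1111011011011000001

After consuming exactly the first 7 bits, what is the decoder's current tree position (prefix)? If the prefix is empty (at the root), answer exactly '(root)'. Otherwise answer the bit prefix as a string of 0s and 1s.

Answer: 11

Derivation:
Bit 0: prefix='1' (no match yet)
Bit 1: prefix='11' (no match yet)
Bit 2: prefix='111' -> emit 'i', reset
Bit 3: prefix='1' (no match yet)
Bit 4: prefix='10' -> emit 'a', reset
Bit 5: prefix='1' (no match yet)
Bit 6: prefix='11' (no match yet)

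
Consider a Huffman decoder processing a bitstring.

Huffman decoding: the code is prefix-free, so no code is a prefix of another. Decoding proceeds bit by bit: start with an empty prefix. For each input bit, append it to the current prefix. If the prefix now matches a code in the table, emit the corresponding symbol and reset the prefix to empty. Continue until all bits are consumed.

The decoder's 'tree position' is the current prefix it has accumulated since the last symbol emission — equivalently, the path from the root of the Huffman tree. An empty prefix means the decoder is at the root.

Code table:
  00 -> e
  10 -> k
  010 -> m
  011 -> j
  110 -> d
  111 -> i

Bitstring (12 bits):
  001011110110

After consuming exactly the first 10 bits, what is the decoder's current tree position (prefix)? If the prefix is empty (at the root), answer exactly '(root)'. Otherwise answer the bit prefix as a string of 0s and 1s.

Answer: 1

Derivation:
Bit 0: prefix='0' (no match yet)
Bit 1: prefix='00' -> emit 'e', reset
Bit 2: prefix='1' (no match yet)
Bit 3: prefix='10' -> emit 'k', reset
Bit 4: prefix='1' (no match yet)
Bit 5: prefix='11' (no match yet)
Bit 6: prefix='111' -> emit 'i', reset
Bit 7: prefix='1' (no match yet)
Bit 8: prefix='10' -> emit 'k', reset
Bit 9: prefix='1' (no match yet)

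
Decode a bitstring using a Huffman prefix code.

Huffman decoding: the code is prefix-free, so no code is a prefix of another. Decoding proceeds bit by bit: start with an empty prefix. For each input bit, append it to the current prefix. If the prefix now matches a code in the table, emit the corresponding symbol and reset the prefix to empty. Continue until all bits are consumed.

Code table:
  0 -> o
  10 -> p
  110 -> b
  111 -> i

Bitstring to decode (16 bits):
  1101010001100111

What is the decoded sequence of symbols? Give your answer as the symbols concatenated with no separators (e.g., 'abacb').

Answer: bppooboi

Derivation:
Bit 0: prefix='1' (no match yet)
Bit 1: prefix='11' (no match yet)
Bit 2: prefix='110' -> emit 'b', reset
Bit 3: prefix='1' (no match yet)
Bit 4: prefix='10' -> emit 'p', reset
Bit 5: prefix='1' (no match yet)
Bit 6: prefix='10' -> emit 'p', reset
Bit 7: prefix='0' -> emit 'o', reset
Bit 8: prefix='0' -> emit 'o', reset
Bit 9: prefix='1' (no match yet)
Bit 10: prefix='11' (no match yet)
Bit 11: prefix='110' -> emit 'b', reset
Bit 12: prefix='0' -> emit 'o', reset
Bit 13: prefix='1' (no match yet)
Bit 14: prefix='11' (no match yet)
Bit 15: prefix='111' -> emit 'i', reset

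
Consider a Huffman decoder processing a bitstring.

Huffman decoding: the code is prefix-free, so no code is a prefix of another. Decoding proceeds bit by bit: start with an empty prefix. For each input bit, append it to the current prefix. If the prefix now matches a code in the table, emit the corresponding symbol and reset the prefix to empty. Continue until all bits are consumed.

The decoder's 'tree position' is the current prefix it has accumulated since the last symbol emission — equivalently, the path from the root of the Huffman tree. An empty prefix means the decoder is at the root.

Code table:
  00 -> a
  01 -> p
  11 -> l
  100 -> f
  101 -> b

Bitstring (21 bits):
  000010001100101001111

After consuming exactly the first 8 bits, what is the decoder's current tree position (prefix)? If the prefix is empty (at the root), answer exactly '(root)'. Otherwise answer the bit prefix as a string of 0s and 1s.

Bit 0: prefix='0' (no match yet)
Bit 1: prefix='00' -> emit 'a', reset
Bit 2: prefix='0' (no match yet)
Bit 3: prefix='00' -> emit 'a', reset
Bit 4: prefix='1' (no match yet)
Bit 5: prefix='10' (no match yet)
Bit 6: prefix='100' -> emit 'f', reset
Bit 7: prefix='0' (no match yet)

Answer: 0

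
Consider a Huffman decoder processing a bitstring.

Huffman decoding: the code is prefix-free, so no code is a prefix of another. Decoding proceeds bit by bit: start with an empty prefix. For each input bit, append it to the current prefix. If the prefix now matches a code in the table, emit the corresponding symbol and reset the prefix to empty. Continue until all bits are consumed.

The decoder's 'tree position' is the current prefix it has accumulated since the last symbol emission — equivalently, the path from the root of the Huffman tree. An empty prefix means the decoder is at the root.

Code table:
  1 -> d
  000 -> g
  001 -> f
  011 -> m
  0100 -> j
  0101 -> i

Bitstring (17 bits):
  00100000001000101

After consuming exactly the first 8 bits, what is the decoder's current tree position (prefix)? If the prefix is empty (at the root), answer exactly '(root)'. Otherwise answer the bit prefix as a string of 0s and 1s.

Answer: 00

Derivation:
Bit 0: prefix='0' (no match yet)
Bit 1: prefix='00' (no match yet)
Bit 2: prefix='001' -> emit 'f', reset
Bit 3: prefix='0' (no match yet)
Bit 4: prefix='00' (no match yet)
Bit 5: prefix='000' -> emit 'g', reset
Bit 6: prefix='0' (no match yet)
Bit 7: prefix='00' (no match yet)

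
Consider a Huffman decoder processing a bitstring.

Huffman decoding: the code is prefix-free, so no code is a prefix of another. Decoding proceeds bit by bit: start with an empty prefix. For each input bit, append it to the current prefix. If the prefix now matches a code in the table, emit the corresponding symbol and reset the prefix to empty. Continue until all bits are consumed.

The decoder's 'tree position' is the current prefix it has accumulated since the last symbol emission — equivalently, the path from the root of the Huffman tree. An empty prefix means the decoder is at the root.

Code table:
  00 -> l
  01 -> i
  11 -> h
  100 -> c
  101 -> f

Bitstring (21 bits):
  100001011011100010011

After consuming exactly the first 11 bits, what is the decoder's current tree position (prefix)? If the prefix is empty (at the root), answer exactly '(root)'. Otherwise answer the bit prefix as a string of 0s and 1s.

Bit 0: prefix='1' (no match yet)
Bit 1: prefix='10' (no match yet)
Bit 2: prefix='100' -> emit 'c', reset
Bit 3: prefix='0' (no match yet)
Bit 4: prefix='00' -> emit 'l', reset
Bit 5: prefix='1' (no match yet)
Bit 6: prefix='10' (no match yet)
Bit 7: prefix='101' -> emit 'f', reset
Bit 8: prefix='1' (no match yet)
Bit 9: prefix='10' (no match yet)
Bit 10: prefix='101' -> emit 'f', reset

Answer: (root)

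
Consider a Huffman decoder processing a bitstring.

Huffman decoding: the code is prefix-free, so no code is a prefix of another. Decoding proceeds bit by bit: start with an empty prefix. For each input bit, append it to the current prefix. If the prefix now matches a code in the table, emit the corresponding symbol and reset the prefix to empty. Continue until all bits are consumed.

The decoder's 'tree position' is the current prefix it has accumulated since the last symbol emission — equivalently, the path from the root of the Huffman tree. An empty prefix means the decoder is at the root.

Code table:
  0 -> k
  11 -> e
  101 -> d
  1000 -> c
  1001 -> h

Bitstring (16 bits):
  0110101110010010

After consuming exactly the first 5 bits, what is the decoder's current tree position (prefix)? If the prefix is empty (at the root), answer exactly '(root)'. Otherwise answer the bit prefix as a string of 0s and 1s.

Bit 0: prefix='0' -> emit 'k', reset
Bit 1: prefix='1' (no match yet)
Bit 2: prefix='11' -> emit 'e', reset
Bit 3: prefix='0' -> emit 'k', reset
Bit 4: prefix='1' (no match yet)

Answer: 1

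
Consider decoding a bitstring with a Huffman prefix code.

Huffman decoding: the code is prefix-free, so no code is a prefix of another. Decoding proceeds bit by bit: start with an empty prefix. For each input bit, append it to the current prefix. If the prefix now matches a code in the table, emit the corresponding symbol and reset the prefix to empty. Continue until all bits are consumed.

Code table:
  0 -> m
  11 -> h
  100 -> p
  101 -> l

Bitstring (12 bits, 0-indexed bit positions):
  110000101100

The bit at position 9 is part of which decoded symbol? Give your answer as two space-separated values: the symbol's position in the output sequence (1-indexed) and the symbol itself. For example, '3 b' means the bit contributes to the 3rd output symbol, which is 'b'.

Bit 0: prefix='1' (no match yet)
Bit 1: prefix='11' -> emit 'h', reset
Bit 2: prefix='0' -> emit 'm', reset
Bit 3: prefix='0' -> emit 'm', reset
Bit 4: prefix='0' -> emit 'm', reset
Bit 5: prefix='0' -> emit 'm', reset
Bit 6: prefix='1' (no match yet)
Bit 7: prefix='10' (no match yet)
Bit 8: prefix='101' -> emit 'l', reset
Bit 9: prefix='1' (no match yet)
Bit 10: prefix='10' (no match yet)
Bit 11: prefix='100' -> emit 'p', reset

Answer: 7 p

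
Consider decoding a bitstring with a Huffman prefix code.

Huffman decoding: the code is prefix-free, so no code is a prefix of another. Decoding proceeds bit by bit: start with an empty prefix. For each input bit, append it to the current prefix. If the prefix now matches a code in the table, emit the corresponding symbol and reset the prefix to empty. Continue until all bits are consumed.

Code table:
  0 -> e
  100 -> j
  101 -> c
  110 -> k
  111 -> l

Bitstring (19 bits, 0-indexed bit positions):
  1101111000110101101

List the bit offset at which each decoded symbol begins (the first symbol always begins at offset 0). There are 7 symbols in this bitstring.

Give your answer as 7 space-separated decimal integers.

Answer: 0 3 6 9 10 13 16

Derivation:
Bit 0: prefix='1' (no match yet)
Bit 1: prefix='11' (no match yet)
Bit 2: prefix='110' -> emit 'k', reset
Bit 3: prefix='1' (no match yet)
Bit 4: prefix='11' (no match yet)
Bit 5: prefix='111' -> emit 'l', reset
Bit 6: prefix='1' (no match yet)
Bit 7: prefix='10' (no match yet)
Bit 8: prefix='100' -> emit 'j', reset
Bit 9: prefix='0' -> emit 'e', reset
Bit 10: prefix='1' (no match yet)
Bit 11: prefix='11' (no match yet)
Bit 12: prefix='110' -> emit 'k', reset
Bit 13: prefix='1' (no match yet)
Bit 14: prefix='10' (no match yet)
Bit 15: prefix='101' -> emit 'c', reset
Bit 16: prefix='1' (no match yet)
Bit 17: prefix='10' (no match yet)
Bit 18: prefix='101' -> emit 'c', reset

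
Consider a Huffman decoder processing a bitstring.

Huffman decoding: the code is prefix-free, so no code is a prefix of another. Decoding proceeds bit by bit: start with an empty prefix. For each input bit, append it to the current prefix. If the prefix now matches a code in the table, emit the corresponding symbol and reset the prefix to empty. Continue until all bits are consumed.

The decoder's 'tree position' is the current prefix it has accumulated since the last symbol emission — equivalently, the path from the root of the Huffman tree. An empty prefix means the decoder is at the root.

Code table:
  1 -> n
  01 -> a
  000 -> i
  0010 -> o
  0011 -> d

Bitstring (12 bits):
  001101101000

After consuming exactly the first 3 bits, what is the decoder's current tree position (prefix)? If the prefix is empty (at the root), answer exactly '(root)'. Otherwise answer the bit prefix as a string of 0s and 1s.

Bit 0: prefix='0' (no match yet)
Bit 1: prefix='00' (no match yet)
Bit 2: prefix='001' (no match yet)

Answer: 001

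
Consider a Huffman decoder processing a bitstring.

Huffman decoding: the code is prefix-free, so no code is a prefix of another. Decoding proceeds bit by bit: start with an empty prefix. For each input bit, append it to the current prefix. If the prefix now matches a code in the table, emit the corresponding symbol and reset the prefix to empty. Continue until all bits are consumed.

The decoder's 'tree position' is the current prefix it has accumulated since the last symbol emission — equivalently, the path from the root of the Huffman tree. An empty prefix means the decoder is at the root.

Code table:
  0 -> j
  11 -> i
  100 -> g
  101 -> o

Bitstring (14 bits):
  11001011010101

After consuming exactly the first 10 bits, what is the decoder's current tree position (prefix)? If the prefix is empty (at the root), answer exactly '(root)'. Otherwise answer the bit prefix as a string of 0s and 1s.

Answer: (root)

Derivation:
Bit 0: prefix='1' (no match yet)
Bit 1: prefix='11' -> emit 'i', reset
Bit 2: prefix='0' -> emit 'j', reset
Bit 3: prefix='0' -> emit 'j', reset
Bit 4: prefix='1' (no match yet)
Bit 5: prefix='10' (no match yet)
Bit 6: prefix='101' -> emit 'o', reset
Bit 7: prefix='1' (no match yet)
Bit 8: prefix='10' (no match yet)
Bit 9: prefix='101' -> emit 'o', reset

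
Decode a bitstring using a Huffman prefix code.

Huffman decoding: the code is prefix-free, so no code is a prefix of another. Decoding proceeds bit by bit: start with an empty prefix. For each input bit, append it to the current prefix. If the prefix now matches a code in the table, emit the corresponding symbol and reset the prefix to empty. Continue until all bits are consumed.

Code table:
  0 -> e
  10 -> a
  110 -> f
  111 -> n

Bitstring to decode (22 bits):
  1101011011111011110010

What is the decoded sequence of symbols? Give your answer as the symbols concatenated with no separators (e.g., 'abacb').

Bit 0: prefix='1' (no match yet)
Bit 1: prefix='11' (no match yet)
Bit 2: prefix='110' -> emit 'f', reset
Bit 3: prefix='1' (no match yet)
Bit 4: prefix='10' -> emit 'a', reset
Bit 5: prefix='1' (no match yet)
Bit 6: prefix='11' (no match yet)
Bit 7: prefix='110' -> emit 'f', reset
Bit 8: prefix='1' (no match yet)
Bit 9: prefix='11' (no match yet)
Bit 10: prefix='111' -> emit 'n', reset
Bit 11: prefix='1' (no match yet)
Bit 12: prefix='11' (no match yet)
Bit 13: prefix='110' -> emit 'f', reset
Bit 14: prefix='1' (no match yet)
Bit 15: prefix='11' (no match yet)
Bit 16: prefix='111' -> emit 'n', reset
Bit 17: prefix='1' (no match yet)
Bit 18: prefix='10' -> emit 'a', reset
Bit 19: prefix='0' -> emit 'e', reset
Bit 20: prefix='1' (no match yet)
Bit 21: prefix='10' -> emit 'a', reset

Answer: fafnfnaea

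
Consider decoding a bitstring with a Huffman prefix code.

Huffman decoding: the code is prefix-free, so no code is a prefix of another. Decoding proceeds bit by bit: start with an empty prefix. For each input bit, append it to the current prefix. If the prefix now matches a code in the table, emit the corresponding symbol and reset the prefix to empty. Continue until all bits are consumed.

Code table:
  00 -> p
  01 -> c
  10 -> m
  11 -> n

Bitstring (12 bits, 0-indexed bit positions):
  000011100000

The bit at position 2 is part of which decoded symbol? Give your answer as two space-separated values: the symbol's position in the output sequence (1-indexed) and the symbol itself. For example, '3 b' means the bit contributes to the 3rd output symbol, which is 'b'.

Answer: 2 p

Derivation:
Bit 0: prefix='0' (no match yet)
Bit 1: prefix='00' -> emit 'p', reset
Bit 2: prefix='0' (no match yet)
Bit 3: prefix='00' -> emit 'p', reset
Bit 4: prefix='1' (no match yet)
Bit 5: prefix='11' -> emit 'n', reset
Bit 6: prefix='1' (no match yet)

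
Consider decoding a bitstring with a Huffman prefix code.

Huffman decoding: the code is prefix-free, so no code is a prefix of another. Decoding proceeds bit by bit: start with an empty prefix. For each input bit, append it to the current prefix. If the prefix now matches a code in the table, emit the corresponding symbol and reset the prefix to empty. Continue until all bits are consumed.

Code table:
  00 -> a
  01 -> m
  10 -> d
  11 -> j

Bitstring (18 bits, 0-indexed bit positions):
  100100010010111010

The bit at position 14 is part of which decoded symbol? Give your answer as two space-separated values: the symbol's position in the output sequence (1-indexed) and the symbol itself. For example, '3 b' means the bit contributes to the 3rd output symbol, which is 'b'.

Answer: 8 d

Derivation:
Bit 0: prefix='1' (no match yet)
Bit 1: prefix='10' -> emit 'd', reset
Bit 2: prefix='0' (no match yet)
Bit 3: prefix='01' -> emit 'm', reset
Bit 4: prefix='0' (no match yet)
Bit 5: prefix='00' -> emit 'a', reset
Bit 6: prefix='0' (no match yet)
Bit 7: prefix='01' -> emit 'm', reset
Bit 8: prefix='0' (no match yet)
Bit 9: prefix='00' -> emit 'a', reset
Bit 10: prefix='1' (no match yet)
Bit 11: prefix='10' -> emit 'd', reset
Bit 12: prefix='1' (no match yet)
Bit 13: prefix='11' -> emit 'j', reset
Bit 14: prefix='1' (no match yet)
Bit 15: prefix='10' -> emit 'd', reset
Bit 16: prefix='1' (no match yet)
Bit 17: prefix='10' -> emit 'd', reset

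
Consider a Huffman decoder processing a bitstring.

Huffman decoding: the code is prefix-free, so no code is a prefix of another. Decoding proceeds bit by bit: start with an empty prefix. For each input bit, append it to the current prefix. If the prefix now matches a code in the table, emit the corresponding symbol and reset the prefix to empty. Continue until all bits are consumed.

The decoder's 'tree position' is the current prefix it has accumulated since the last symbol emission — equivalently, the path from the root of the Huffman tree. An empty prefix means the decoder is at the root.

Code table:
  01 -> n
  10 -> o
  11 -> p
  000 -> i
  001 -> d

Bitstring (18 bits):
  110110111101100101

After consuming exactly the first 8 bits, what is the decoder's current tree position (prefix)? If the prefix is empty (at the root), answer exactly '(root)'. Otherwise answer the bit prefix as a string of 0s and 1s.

Answer: (root)

Derivation:
Bit 0: prefix='1' (no match yet)
Bit 1: prefix='11' -> emit 'p', reset
Bit 2: prefix='0' (no match yet)
Bit 3: prefix='01' -> emit 'n', reset
Bit 4: prefix='1' (no match yet)
Bit 5: prefix='10' -> emit 'o', reset
Bit 6: prefix='1' (no match yet)
Bit 7: prefix='11' -> emit 'p', reset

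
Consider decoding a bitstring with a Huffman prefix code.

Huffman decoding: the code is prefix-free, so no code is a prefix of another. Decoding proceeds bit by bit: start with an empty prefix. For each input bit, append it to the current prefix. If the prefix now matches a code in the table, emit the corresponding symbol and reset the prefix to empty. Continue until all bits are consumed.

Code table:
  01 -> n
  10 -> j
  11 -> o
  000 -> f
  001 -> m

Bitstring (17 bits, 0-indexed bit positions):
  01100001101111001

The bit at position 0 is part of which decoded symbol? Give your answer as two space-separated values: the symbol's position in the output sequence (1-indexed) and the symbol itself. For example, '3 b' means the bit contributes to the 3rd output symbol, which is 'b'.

Bit 0: prefix='0' (no match yet)
Bit 1: prefix='01' -> emit 'n', reset
Bit 2: prefix='1' (no match yet)
Bit 3: prefix='10' -> emit 'j', reset
Bit 4: prefix='0' (no match yet)

Answer: 1 n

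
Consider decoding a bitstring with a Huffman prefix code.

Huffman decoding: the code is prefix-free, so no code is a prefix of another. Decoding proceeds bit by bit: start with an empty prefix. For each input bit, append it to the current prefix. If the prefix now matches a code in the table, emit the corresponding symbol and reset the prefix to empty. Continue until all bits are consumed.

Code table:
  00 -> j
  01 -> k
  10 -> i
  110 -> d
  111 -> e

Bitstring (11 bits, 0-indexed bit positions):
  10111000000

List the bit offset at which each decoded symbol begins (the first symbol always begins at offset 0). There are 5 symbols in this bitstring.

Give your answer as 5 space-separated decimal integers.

Answer: 0 2 5 7 9

Derivation:
Bit 0: prefix='1' (no match yet)
Bit 1: prefix='10' -> emit 'i', reset
Bit 2: prefix='1' (no match yet)
Bit 3: prefix='11' (no match yet)
Bit 4: prefix='111' -> emit 'e', reset
Bit 5: prefix='0' (no match yet)
Bit 6: prefix='00' -> emit 'j', reset
Bit 7: prefix='0' (no match yet)
Bit 8: prefix='00' -> emit 'j', reset
Bit 9: prefix='0' (no match yet)
Bit 10: prefix='00' -> emit 'j', reset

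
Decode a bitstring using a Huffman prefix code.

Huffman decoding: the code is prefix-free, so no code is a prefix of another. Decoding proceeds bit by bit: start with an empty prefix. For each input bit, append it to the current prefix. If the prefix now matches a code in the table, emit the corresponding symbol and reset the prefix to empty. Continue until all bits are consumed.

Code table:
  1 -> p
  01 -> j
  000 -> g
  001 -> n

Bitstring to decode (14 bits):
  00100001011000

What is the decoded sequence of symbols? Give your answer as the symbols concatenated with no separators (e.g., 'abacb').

Answer: ngjjpg

Derivation:
Bit 0: prefix='0' (no match yet)
Bit 1: prefix='00' (no match yet)
Bit 2: prefix='001' -> emit 'n', reset
Bit 3: prefix='0' (no match yet)
Bit 4: prefix='00' (no match yet)
Bit 5: prefix='000' -> emit 'g', reset
Bit 6: prefix='0' (no match yet)
Bit 7: prefix='01' -> emit 'j', reset
Bit 8: prefix='0' (no match yet)
Bit 9: prefix='01' -> emit 'j', reset
Bit 10: prefix='1' -> emit 'p', reset
Bit 11: prefix='0' (no match yet)
Bit 12: prefix='00' (no match yet)
Bit 13: prefix='000' -> emit 'g', reset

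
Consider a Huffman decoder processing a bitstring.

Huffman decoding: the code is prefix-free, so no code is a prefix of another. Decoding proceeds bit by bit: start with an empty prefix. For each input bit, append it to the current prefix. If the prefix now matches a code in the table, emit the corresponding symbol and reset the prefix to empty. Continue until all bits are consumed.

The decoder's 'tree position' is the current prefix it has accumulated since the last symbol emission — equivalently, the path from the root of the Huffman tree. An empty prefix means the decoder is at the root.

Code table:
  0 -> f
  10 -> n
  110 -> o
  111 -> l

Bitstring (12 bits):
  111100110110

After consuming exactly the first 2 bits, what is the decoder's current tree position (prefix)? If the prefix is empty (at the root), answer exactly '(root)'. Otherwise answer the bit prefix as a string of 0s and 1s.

Answer: 11

Derivation:
Bit 0: prefix='1' (no match yet)
Bit 1: prefix='11' (no match yet)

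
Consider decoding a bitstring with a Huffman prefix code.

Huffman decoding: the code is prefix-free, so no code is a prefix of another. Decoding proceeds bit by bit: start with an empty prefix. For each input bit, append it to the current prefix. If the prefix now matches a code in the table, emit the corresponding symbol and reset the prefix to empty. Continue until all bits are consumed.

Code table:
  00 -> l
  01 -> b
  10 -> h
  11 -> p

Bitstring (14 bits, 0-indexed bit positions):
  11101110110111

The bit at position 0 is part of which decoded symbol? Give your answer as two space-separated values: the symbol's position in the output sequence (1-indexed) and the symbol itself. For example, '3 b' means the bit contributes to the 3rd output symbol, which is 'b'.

Bit 0: prefix='1' (no match yet)
Bit 1: prefix='11' -> emit 'p', reset
Bit 2: prefix='1' (no match yet)
Bit 3: prefix='10' -> emit 'h', reset
Bit 4: prefix='1' (no match yet)

Answer: 1 p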